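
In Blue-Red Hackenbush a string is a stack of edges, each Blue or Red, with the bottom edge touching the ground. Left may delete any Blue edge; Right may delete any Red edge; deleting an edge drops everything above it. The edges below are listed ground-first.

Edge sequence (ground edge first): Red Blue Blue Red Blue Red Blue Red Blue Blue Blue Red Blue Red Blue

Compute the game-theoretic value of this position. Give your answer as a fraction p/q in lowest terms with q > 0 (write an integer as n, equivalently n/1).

Prefix values for Red Blue Blue Red Blue Red Blue Red Blue Blue Blue Red Blue Red Blue via {L|R} + simplicity:
1 of 15 · R · max L −∞ · min R 0 = -1
2 of 15 · RB · max L -1 · min R 0 = -1/2
3 of 15 · RBB · max L -1/2 · min R 0 = -1/4
4 of 15 · RBBR · max L -1/2 · min R -1/4 = -3/8
5 of 15 · RBBRB · max L -3/8 · min R -1/4 = -5/16
6 of 15 · RBBRBR · max L -3/8 · min R -5/16 = -11/32
7 of 15 · RBBRBRB · max L -11/32 · min R -5/16 = -21/64
8 of 15 · RBBRBRBR · max L -11/32 · min R -21/64 = -43/128
9 of 15 · RBBRBRBRB · max L -43/128 · min R -21/64 = -85/256
10 of 15 · RBBRBRBRBB · max L -85/256 · min R -21/64 = -169/512
11 of 15 · RBBRBRBRBBB · max L -169/512 · min R -21/64 = -337/1024
12 of 15 · RBBRBRBRBBBR · max L -169/512 · min R -337/1024 = -675/2048
13 of 15 · RBBRBRBRBBBRB · max L -675/2048 · min R -337/1024 = -1349/4096
14 of 15 · RBBRBRBRBBBRBR · max L -675/2048 · min R -1349/4096 = -2699/8192
15 of 15 · RBBRBRBRBBBRBRB · max L -2699/8192 · min R -1349/4096 = -5397/16384

-5397/16384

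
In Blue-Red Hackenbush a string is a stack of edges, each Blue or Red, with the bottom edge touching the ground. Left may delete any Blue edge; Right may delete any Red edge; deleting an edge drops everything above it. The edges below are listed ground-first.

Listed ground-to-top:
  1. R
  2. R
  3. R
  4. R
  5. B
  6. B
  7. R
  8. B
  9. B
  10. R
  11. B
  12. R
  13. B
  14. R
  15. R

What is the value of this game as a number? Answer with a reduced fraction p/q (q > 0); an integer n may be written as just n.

-6743/2048

step 1: add R to get R; options L={ none } R={ 0 } → -1
step 2: add R to get RR; options L={ none } R={ -1,0 } → -2
step 3: add R to get RRR; options L={ none } R={ -2,-1,0 } → -3
step 4: add R to get RRRR; options L={ none } R={ -3,-2,-1,0 } → -4
step 5: add B to get RRRRB; options L={ -4 } R={ -3,-2,-1,0 } → -7/2
step 6: add B to get RRRRBB; options L={ -4,-7/2 } R={ -3,-2,-1,0 } → -13/4
step 7: add R to get RRRRBBR; options L={ -4,-7/2 } R={ -13/4,-3,-2,-1,0 } → -27/8
step 8: add B to get RRRRBBRB; options L={ -4,-7/2,-27/8 } R={ -13/4,-3,-2,-1,0 } → -53/16
step 9: add B to get RRRRBBRBB; options L={ -4,-7/2,-27/8,-53/16 } R={ -13/4,-3,-2,-1,0 } → -105/32
step 10: add R to get RRRRBBRBBR; options L={ -4,-7/2,-27/8,-53/16 } R={ -105/32,-13/4,-3,-2,-1,0 } → -211/64
step 11: add B to get RRRRBBRBBRB; options L={ -4,-7/2,-27/8,-53/16,-211/64 } R={ -105/32,-13/4,-3,-2,-1,0 } → -421/128
step 12: add R to get RRRRBBRBBRBR; options L={ -4,-7/2,-27/8,-53/16,-211/64 } R={ -421/128,-105/32,-13/4,-3,-2,-1,0 } → -843/256
step 13: add B to get RRRRBBRBBRBRB; options L={ -4,-7/2,-27/8,-53/16,-211/64,-843/256 } R={ -421/128,-105/32,-13/4,-3,-2,-1,0 } → -1685/512
step 14: add R to get RRRRBBRBBRBRBR; options L={ -4,-7/2,-27/8,-53/16,-211/64,-843/256 } R={ -1685/512,-421/128,-105/32,-13/4,-3,-2,-1,0 } → -3371/1024
step 15: add R to get RRRRBBRBBRBRBRR; options L={ -4,-7/2,-27/8,-53/16,-211/64,-843/256 } R={ -3371/1024,-1685/512,-421/128,-105/32,-13/4,-3,-2,-1,0 } → -6743/2048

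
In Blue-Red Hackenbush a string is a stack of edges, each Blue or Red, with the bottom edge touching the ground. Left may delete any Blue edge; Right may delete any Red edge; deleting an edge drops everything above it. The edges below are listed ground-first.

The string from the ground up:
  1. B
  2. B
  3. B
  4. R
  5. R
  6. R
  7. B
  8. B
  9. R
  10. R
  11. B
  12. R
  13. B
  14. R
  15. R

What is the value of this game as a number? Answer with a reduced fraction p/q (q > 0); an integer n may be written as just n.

1 of 15 · B · max L 0 · min R +∞ = 1
2 of 15 · BB · max L 1 · min R +∞ = 2
3 of 15 · BBB · max L 2 · min R +∞ = 3
4 of 15 · BBBR · max L 2 · min R 3 = 5/2
5 of 15 · BBBRR · max L 2 · min R 5/2 = 9/4
6 of 15 · BBBRRR · max L 2 · min R 9/4 = 17/8
7 of 15 · BBBRRRB · max L 17/8 · min R 9/4 = 35/16
8 of 15 · BBBRRRBB · max L 35/16 · min R 9/4 = 71/32
9 of 15 · BBBRRRBBR · max L 35/16 · min R 71/32 = 141/64
10 of 15 · BBBRRRBBRR · max L 35/16 · min R 141/64 = 281/128
11 of 15 · BBBRRRBBRRB · max L 281/128 · min R 141/64 = 563/256
12 of 15 · BBBRRRBBRRBR · max L 281/128 · min R 563/256 = 1125/512
13 of 15 · BBBRRRBBRRBRB · max L 1125/512 · min R 563/256 = 2251/1024
14 of 15 · BBBRRRBBRRBRBR · max L 1125/512 · min R 2251/1024 = 4501/2048
15 of 15 · BBBRRRBBRRBRBRR · max L 1125/512 · min R 4501/2048 = 9001/4096

9001/4096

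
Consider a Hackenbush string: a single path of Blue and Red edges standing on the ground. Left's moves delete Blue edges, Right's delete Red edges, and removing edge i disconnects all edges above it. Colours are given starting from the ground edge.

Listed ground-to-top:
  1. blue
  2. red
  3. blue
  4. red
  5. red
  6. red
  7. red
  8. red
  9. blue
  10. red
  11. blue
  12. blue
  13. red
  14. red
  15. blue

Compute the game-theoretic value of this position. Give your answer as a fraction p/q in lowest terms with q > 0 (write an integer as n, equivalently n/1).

Build val(s[:k]) for k = 1..15, string s = blue red blue red red red red red blue red blue blue red red blue.
b: Left { 0 }, Right { — } so simplest 1
br: Left { 0 }, Right { 1 } so simplest 1/2
brb: Left { 0; 1/2 }, Right { 1 } so simplest 3/4
brbr: Left { 0; 1/2 }, Right { 3/4; 1 } so simplest 5/8
brbrr: Left { 0; 1/2 }, Right { 5/8; 3/4; 1 } so simplest 9/16
brbrrr: Left { 0; 1/2 }, Right { 9/16; 5/8; 3/4; 1 } so simplest 17/32
brbrrrr: Left { 0; 1/2 }, Right { 17/32; 9/16; 5/8; 3/4; 1 } so simplest 33/64
brbrrrrr: Left { 0; 1/2 }, Right { 33/64; 17/32; 9/16; 5/8; 3/4; 1 } so simplest 65/128
brbrrrrrb: Left { 0; 1/2; 65/128 }, Right { 33/64; 17/32; 9/16; 5/8; 3/4; 1 } so simplest 131/256
brbrrrrrbr: Left { 0; 1/2; 65/128 }, Right { 131/256; 33/64; 17/32; 9/16; 5/8; 3/4; 1 } so simplest 261/512
brbrrrrrbrb: Left { 0; 1/2; 65/128; 261/512 }, Right { 131/256; 33/64; 17/32; 9/16; 5/8; 3/4; 1 } so simplest 523/1024
brbrrrrrbrbb: Left { 0; 1/2; 65/128; 261/512; 523/1024 }, Right { 131/256; 33/64; 17/32; 9/16; 5/8; 3/4; 1 } so simplest 1047/2048
brbrrrrrbrbbr: Left { 0; 1/2; 65/128; 261/512; 523/1024 }, Right { 1047/2048; 131/256; 33/64; 17/32; 9/16; 5/8; 3/4; 1 } so simplest 2093/4096
brbrrrrrbrbbrr: Left { 0; 1/2; 65/128; 261/512; 523/1024 }, Right { 2093/4096; 1047/2048; 131/256; 33/64; 17/32; 9/16; 5/8; 3/4; 1 } so simplest 4185/8192
brbrrrrrbrbbrrb: Left { 0; 1/2; 65/128; 261/512; 523/1024; 4185/8192 }, Right { 2093/4096; 1047/2048; 131/256; 33/64; 17/32; 9/16; 5/8; 3/4; 1 } so simplest 8371/16384

8371/16384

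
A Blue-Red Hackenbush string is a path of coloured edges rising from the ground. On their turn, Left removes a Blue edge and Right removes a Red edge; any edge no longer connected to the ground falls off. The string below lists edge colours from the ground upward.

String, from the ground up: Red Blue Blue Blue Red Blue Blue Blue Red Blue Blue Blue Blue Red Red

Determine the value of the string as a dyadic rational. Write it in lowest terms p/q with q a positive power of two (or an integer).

-2183/16384

Recurse on prefixes of the 15-edge string Red Blue Blue Blue Red Blue Blue Blue Red Blue Blue Blue Blue Red Red:
step 1: add Red to get R; options L={  } R={ 0 } => -1
step 2: add Blue to get RB; options L={ -1 } R={ 0 } => -1/2
step 3: add Blue to get RBB; options L={ -1; -1/2 } R={ 0 } => -1/4
step 4: add Blue to get RBBB; options L={ -1; -1/2; -1/4 } R={ 0 } => -1/8
step 5: add Red to get RBBBR; options L={ -1; -1/2; -1/4 } R={ -1/8; 0 } => -3/16
step 6: add Blue to get RBBBRB; options L={ -1; -1/2; -1/4; -3/16 } R={ -1/8; 0 } => -5/32
step 7: add Blue to get RBBBRBB; options L={ -1; -1/2; -1/4; -3/16; -5/32 } R={ -1/8; 0 } => -9/64
step 8: add Blue to get RBBBRBBB; options L={ -1; -1/2; -1/4; -3/16; -5/32; -9/64 } R={ -1/8; 0 } => -17/128
step 9: add Red to get RBBBRBBBR; options L={ -1; -1/2; -1/4; -3/16; -5/32; -9/64 } R={ -17/128; -1/8; 0 } => -35/256
step 10: add Blue to get RBBBRBBBRB; options L={ -1; -1/2; -1/4; -3/16; -5/32; -9/64; -35/256 } R={ -17/128; -1/8; 0 } => -69/512
step 11: add Blue to get RBBBRBBBRBB; options L={ -1; -1/2; -1/4; -3/16; -5/32; -9/64; -35/256; -69/512 } R={ -17/128; -1/8; 0 } => -137/1024
step 12: add Blue to get RBBBRBBBRBBB; options L={ -1; -1/2; -1/4; -3/16; -5/32; -9/64; -35/256; -69/512; -137/1024 } R={ -17/128; -1/8; 0 } => -273/2048
step 13: add Blue to get RBBBRBBBRBBBB; options L={ -1; -1/2; -1/4; -3/16; -5/32; -9/64; -35/256; -69/512; -137/1024; -273/2048 } R={ -17/128; -1/8; 0 } => -545/4096
step 14: add Red to get RBBBRBBBRBBBBR; options L={ -1; -1/2; -1/4; -3/16; -5/32; -9/64; -35/256; -69/512; -137/1024; -273/2048 } R={ -545/4096; -17/128; -1/8; 0 } => -1091/8192
step 15: add Red to get RBBBRBBBRBBBBRR; options L={ -1; -1/2; -1/4; -3/16; -5/32; -9/64; -35/256; -69/512; -137/1024; -273/2048 } R={ -1091/8192; -545/4096; -17/128; -1/8; 0 } => -2183/16384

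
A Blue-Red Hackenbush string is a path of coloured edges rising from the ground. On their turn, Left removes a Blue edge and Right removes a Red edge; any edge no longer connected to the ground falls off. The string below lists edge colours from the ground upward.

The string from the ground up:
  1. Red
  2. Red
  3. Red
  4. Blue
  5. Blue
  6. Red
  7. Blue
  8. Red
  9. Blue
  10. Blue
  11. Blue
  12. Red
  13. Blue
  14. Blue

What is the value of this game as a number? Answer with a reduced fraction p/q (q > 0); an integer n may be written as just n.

-4745/2048

Recurse on prefixes of the 14-edge string Red Red Red Blue Blue Red Blue Red Blue Blue Blue Red Blue Blue:
G(R) = { ∅ | 0 } so -1
G(RR) = { ∅ | -1; 0 } so -2
G(RRR) = { ∅ | -2; -1; 0 } so -3
G(RRRB) = { -3 | -2; -1; 0 } so -5/2
G(RRRBB) = { -3; -5/2 | -2; -1; 0 } so -9/4
G(RRRBBR) = { -3; -5/2 | -9/4; -2; -1; 0 } so -19/8
G(RRRBBRB) = { -3; -5/2; -19/8 | -9/4; -2; -1; 0 } so -37/16
G(RRRBBRBR) = { -3; -5/2; -19/8 | -37/16; -9/4; -2; -1; 0 } so -75/32
G(RRRBBRBRB) = { -3; -5/2; -19/8; -75/32 | -37/16; -9/4; -2; -1; 0 } so -149/64
G(RRRBBRBRBB) = { -3; -5/2; -19/8; -75/32; -149/64 | -37/16; -9/4; -2; -1; 0 } so -297/128
G(RRRBBRBRBBB) = { -3; -5/2; -19/8; -75/32; -149/64; -297/128 | -37/16; -9/4; -2; -1; 0 } so -593/256
G(RRRBBRBRBBBR) = { -3; -5/2; -19/8; -75/32; -149/64; -297/128 | -593/256; -37/16; -9/4; -2; -1; 0 } so -1187/512
G(RRRBBRBRBBBRB) = { -3; -5/2; -19/8; -75/32; -149/64; -297/128; -1187/512 | -593/256; -37/16; -9/4; -2; -1; 0 } so -2373/1024
G(RRRBBRBRBBBRBB) = { -3; -5/2; -19/8; -75/32; -149/64; -297/128; -1187/512; -2373/1024 | -593/256; -37/16; -9/4; -2; -1; 0 } so -4745/2048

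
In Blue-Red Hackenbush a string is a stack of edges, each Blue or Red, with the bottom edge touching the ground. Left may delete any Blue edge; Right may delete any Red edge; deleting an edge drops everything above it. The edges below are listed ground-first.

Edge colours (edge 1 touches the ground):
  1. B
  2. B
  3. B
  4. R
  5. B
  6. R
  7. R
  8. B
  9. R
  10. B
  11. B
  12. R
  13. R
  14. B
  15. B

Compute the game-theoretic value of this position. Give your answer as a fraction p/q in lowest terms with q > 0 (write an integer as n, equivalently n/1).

10599/4096

G_1 [B]  L=[0]  R=[·]  => 1
G_2 [BB]  L=[0 1]  R=[·]  => 2
G_3 [BBB]  L=[0 1 2]  R=[·]  => 3
G_4 [BBBR]  L=[0 1 2]  R=[3]  => 5/2
G_5 [BBBRB]  L=[0 1 2 5/2]  R=[3]  => 11/4
G_6 [BBBRBR]  L=[0 1 2 5/2]  R=[11/4 3]  => 21/8
G_7 [BBBRBRR]  L=[0 1 2 5/2]  R=[21/8 11/4 3]  => 41/16
G_8 [BBBRBRRB]  L=[0 1 2 5/2 41/16]  R=[21/8 11/4 3]  => 83/32
G_9 [BBBRBRRBR]  L=[0 1 2 5/2 41/16]  R=[83/32 21/8 11/4 3]  => 165/64
G_10 [BBBRBRRBRB]  L=[0 1 2 5/2 41/16 165/64]  R=[83/32 21/8 11/4 3]  => 331/128
G_11 [BBBRBRRBRBB]  L=[0 1 2 5/2 41/16 165/64 331/128]  R=[83/32 21/8 11/4 3]  => 663/256
G_12 [BBBRBRRBRBBR]  L=[0 1 2 5/2 41/16 165/64 331/128]  R=[663/256 83/32 21/8 11/4 3]  => 1325/512
G_13 [BBBRBRRBRBBRR]  L=[0 1 2 5/2 41/16 165/64 331/128]  R=[1325/512 663/256 83/32 21/8 11/4 3]  => 2649/1024
G_14 [BBBRBRRBRBBRRB]  L=[0 1 2 5/2 41/16 165/64 331/128 2649/1024]  R=[1325/512 663/256 83/32 21/8 11/4 3]  => 5299/2048
G_15 [BBBRBRRBRBBRRBB]  L=[0 1 2 5/2 41/16 165/64 331/128 2649/1024 5299/2048]  R=[1325/512 663/256 83/32 21/8 11/4 3]  => 10599/4096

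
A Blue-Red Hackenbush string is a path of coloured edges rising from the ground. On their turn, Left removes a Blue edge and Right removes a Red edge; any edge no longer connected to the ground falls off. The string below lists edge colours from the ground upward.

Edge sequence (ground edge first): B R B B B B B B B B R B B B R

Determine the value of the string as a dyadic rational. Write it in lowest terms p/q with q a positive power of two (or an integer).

16349/16384

step 1: add B to get B; options L={ 0 } R={ · } ⇒ 1
step 2: add R to get BR; options L={ 0 } R={ 1 } ⇒ 1/2
step 3: add B to get BRB; options L={ 0, 1/2 } R={ 1 } ⇒ 3/4
step 4: add B to get BRBB; options L={ 0, 1/2, 3/4 } R={ 1 } ⇒ 7/8
step 5: add B to get BRBBB; options L={ 0, 1/2, 3/4, 7/8 } R={ 1 } ⇒ 15/16
step 6: add B to get BRBBBB; options L={ 0, 1/2, 3/4, 7/8, 15/16 } R={ 1 } ⇒ 31/32
step 7: add B to get BRBBBBB; options L={ 0, 1/2, 3/4, 7/8, 15/16, 31/32 } R={ 1 } ⇒ 63/64
step 8: add B to get BRBBBBBB; options L={ 0, 1/2, 3/4, 7/8, 15/16, 31/32, 63/64 } R={ 1 } ⇒ 127/128
step 9: add B to get BRBBBBBBB; options L={ 0, 1/2, 3/4, 7/8, 15/16, 31/32, 63/64, 127/128 } R={ 1 } ⇒ 255/256
step 10: add B to get BRBBBBBBBB; options L={ 0, 1/2, 3/4, 7/8, 15/16, 31/32, 63/64, 127/128, 255/256 } R={ 1 } ⇒ 511/512
step 11: add R to get BRBBBBBBBBR; options L={ 0, 1/2, 3/4, 7/8, 15/16, 31/32, 63/64, 127/128, 255/256 } R={ 511/512, 1 } ⇒ 1021/1024
step 12: add B to get BRBBBBBBBBRB; options L={ 0, 1/2, 3/4, 7/8, 15/16, 31/32, 63/64, 127/128, 255/256, 1021/1024 } R={ 511/512, 1 } ⇒ 2043/2048
step 13: add B to get BRBBBBBBBBRBB; options L={ 0, 1/2, 3/4, 7/8, 15/16, 31/32, 63/64, 127/128, 255/256, 1021/1024, 2043/2048 } R={ 511/512, 1 } ⇒ 4087/4096
step 14: add B to get BRBBBBBBBBRBBB; options L={ 0, 1/2, 3/4, 7/8, 15/16, 31/32, 63/64, 127/128, 255/256, 1021/1024, 2043/2048, 4087/4096 } R={ 511/512, 1 } ⇒ 8175/8192
step 15: add R to get BRBBBBBBBBRBBBR; options L={ 0, 1/2, 3/4, 7/8, 15/16, 31/32, 63/64, 127/128, 255/256, 1021/1024, 2043/2048, 4087/4096 } R={ 8175/8192, 511/512, 1 } ⇒ 16349/16384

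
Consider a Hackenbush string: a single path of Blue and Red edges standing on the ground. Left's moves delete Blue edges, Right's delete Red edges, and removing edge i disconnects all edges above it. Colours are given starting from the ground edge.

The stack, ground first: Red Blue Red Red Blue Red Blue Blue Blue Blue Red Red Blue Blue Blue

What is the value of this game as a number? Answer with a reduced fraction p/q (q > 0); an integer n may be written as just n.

-13361/16384

R: Left { · }, Right { 0 } -> simplest -1
RB: Left { -1 }, Right { 0 } -> simplest -1/2
RBR: Left { -1 }, Right { -1/2,0 } -> simplest -3/4
RBRR: Left { -1 }, Right { -3/4,-1/2,0 } -> simplest -7/8
RBRRB: Left { -1,-7/8 }, Right { -3/4,-1/2,0 } -> simplest -13/16
RBRRBR: Left { -1,-7/8 }, Right { -13/16,-3/4,-1/2,0 } -> simplest -27/32
RBRRBRB: Left { -1,-7/8,-27/32 }, Right { -13/16,-3/4,-1/2,0 } -> simplest -53/64
RBRRBRBB: Left { -1,-7/8,-27/32,-53/64 }, Right { -13/16,-3/4,-1/2,0 } -> simplest -105/128
RBRRBRBBB: Left { -1,-7/8,-27/32,-53/64,-105/128 }, Right { -13/16,-3/4,-1/2,0 } -> simplest -209/256
RBRRBRBBBB: Left { -1,-7/8,-27/32,-53/64,-105/128,-209/256 }, Right { -13/16,-3/4,-1/2,0 } -> simplest -417/512
RBRRBRBBBBR: Left { -1,-7/8,-27/32,-53/64,-105/128,-209/256 }, Right { -417/512,-13/16,-3/4,-1/2,0 } -> simplest -835/1024
RBRRBRBBBBRR: Left { -1,-7/8,-27/32,-53/64,-105/128,-209/256 }, Right { -835/1024,-417/512,-13/16,-3/4,-1/2,0 } -> simplest -1671/2048
RBRRBRBBBBRRB: Left { -1,-7/8,-27/32,-53/64,-105/128,-209/256,-1671/2048 }, Right { -835/1024,-417/512,-13/16,-3/4,-1/2,0 } -> simplest -3341/4096
RBRRBRBBBBRRBB: Left { -1,-7/8,-27/32,-53/64,-105/128,-209/256,-1671/2048,-3341/4096 }, Right { -835/1024,-417/512,-13/16,-3/4,-1/2,0 } -> simplest -6681/8192
RBRRBRBBBBRRBBB: Left { -1,-7/8,-27/32,-53/64,-105/128,-209/256,-1671/2048,-3341/4096,-6681/8192 }, Right { -835/1024,-417/512,-13/16,-3/4,-1/2,0 } -> simplest -13361/16384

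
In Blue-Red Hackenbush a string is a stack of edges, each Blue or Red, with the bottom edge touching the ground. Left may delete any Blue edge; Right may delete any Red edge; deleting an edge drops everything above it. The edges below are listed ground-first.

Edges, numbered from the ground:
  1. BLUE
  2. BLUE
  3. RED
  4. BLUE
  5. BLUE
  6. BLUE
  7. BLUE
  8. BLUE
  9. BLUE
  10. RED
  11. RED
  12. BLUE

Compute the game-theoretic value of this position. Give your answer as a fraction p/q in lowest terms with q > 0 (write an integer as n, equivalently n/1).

step 1: add BLUE to get B; options L={ 0 } R={ ∅ } -> 1
step 2: add BLUE to get BB; options L={ 0,1 } R={ ∅ } -> 2
step 3: add RED to get BBR; options L={ 0,1 } R={ 2 } -> 3/2
step 4: add BLUE to get BBRB; options L={ 0,1,3/2 } R={ 2 } -> 7/4
step 5: add BLUE to get BBRBB; options L={ 0,1,3/2,7/4 } R={ 2 } -> 15/8
step 6: add BLUE to get BBRBBB; options L={ 0,1,3/2,7/4,15/8 } R={ 2 } -> 31/16
step 7: add BLUE to get BBRBBBB; options L={ 0,1,3/2,7/4,15/8,31/16 } R={ 2 } -> 63/32
step 8: add BLUE to get BBRBBBBB; options L={ 0,1,3/2,7/4,15/8,31/16,63/32 } R={ 2 } -> 127/64
step 9: add BLUE to get BBRBBBBBB; options L={ 0,1,3/2,7/4,15/8,31/16,63/32,127/64 } R={ 2 } -> 255/128
step 10: add RED to get BBRBBBBBBR; options L={ 0,1,3/2,7/4,15/8,31/16,63/32,127/64 } R={ 255/128,2 } -> 509/256
step 11: add RED to get BBRBBBBBBRR; options L={ 0,1,3/2,7/4,15/8,31/16,63/32,127/64 } R={ 509/256,255/128,2 } -> 1017/512
step 12: add BLUE to get BBRBBBBBBRRB; options L={ 0,1,3/2,7/4,15/8,31/16,63/32,127/64,1017/512 } R={ 509/256,255/128,2 } -> 2035/1024

2035/1024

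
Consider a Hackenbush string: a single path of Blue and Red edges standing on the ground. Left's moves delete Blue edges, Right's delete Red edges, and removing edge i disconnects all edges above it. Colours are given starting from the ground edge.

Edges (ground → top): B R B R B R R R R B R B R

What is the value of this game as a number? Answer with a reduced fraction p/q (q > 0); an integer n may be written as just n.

2581/4096

G_1 [B]  L=[0]  R=[(no moves)]  => 1
G_2 [BR]  L=[0]  R=[1]  => 1/2
G_3 [BRB]  L=[0; 1/2]  R=[1]  => 3/4
G_4 [BRBR]  L=[0; 1/2]  R=[3/4; 1]  => 5/8
G_5 [BRBRB]  L=[0; 1/2; 5/8]  R=[3/4; 1]  => 11/16
G_6 [BRBRBR]  L=[0; 1/2; 5/8]  R=[11/16; 3/4; 1]  => 21/32
G_7 [BRBRBRR]  L=[0; 1/2; 5/8]  R=[21/32; 11/16; 3/4; 1]  => 41/64
G_8 [BRBRBRRR]  L=[0; 1/2; 5/8]  R=[41/64; 21/32; 11/16; 3/4; 1]  => 81/128
G_9 [BRBRBRRRR]  L=[0; 1/2; 5/8]  R=[81/128; 41/64; 21/32; 11/16; 3/4; 1]  => 161/256
G_10 [BRBRBRRRRB]  L=[0; 1/2; 5/8; 161/256]  R=[81/128; 41/64; 21/32; 11/16; 3/4; 1]  => 323/512
G_11 [BRBRBRRRRBR]  L=[0; 1/2; 5/8; 161/256]  R=[323/512; 81/128; 41/64; 21/32; 11/16; 3/4; 1]  => 645/1024
G_12 [BRBRBRRRRBRB]  L=[0; 1/2; 5/8; 161/256; 645/1024]  R=[323/512; 81/128; 41/64; 21/32; 11/16; 3/4; 1]  => 1291/2048
G_13 [BRBRBRRRRBRBR]  L=[0; 1/2; 5/8; 161/256; 645/1024]  R=[1291/2048; 323/512; 81/128; 41/64; 21/32; 11/16; 3/4; 1]  => 2581/4096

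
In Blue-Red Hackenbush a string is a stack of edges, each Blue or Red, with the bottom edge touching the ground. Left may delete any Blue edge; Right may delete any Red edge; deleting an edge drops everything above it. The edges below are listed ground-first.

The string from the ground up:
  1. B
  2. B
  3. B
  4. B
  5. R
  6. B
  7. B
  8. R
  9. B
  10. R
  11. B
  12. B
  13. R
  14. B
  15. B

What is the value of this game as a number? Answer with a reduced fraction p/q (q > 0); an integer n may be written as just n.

v(B) = { 0 |  } — 1
v(BB) = { 0,1 |  } — 2
v(BBB) = { 0,1,2 |  } — 3
v(BBBB) = { 0,1,2,3 |  } — 4
v(BBBBR) = { 0,1,2,3 | 4 } — 7/2
v(BBBBRB) = { 0,1,2,3,7/2 | 4 } — 15/4
v(BBBBRBB) = { 0,1,2,3,7/2,15/4 | 4 } — 31/8
v(BBBBRBBR) = { 0,1,2,3,7/2,15/4 | 31/8,4 } — 61/16
v(BBBBRBBRB) = { 0,1,2,3,7/2,15/4,61/16 | 31/8,4 } — 123/32
v(BBBBRBBRBR) = { 0,1,2,3,7/2,15/4,61/16 | 123/32,31/8,4 } — 245/64
v(BBBBRBBRBRB) = { 0,1,2,3,7/2,15/4,61/16,245/64 | 123/32,31/8,4 } — 491/128
v(BBBBRBBRBRBB) = { 0,1,2,3,7/2,15/4,61/16,245/64,491/128 | 123/32,31/8,4 } — 983/256
v(BBBBRBBRBRBBR) = { 0,1,2,3,7/2,15/4,61/16,245/64,491/128 | 983/256,123/32,31/8,4 } — 1965/512
v(BBBBRBBRBRBBRB) = { 0,1,2,3,7/2,15/4,61/16,245/64,491/128,1965/512 | 983/256,123/32,31/8,4 } — 3931/1024
v(BBBBRBBRBRBBRBB) = { 0,1,2,3,7/2,15/4,61/16,245/64,491/128,1965/512,3931/1024 | 983/256,123/32,31/8,4 } — 7863/2048

7863/2048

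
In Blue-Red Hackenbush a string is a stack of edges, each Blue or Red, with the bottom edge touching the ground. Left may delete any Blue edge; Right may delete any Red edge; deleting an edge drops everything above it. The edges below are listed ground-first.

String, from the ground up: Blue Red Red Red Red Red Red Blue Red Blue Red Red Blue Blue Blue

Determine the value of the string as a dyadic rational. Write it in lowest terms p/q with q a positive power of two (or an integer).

1 of 15 · B · max L 0 · min R +∞ gives 1
2 of 15 · BR · max L 0 · min R 1 gives 1/2
3 of 15 · BRR · max L 0 · min R 1/2 gives 1/4
4 of 15 · BRRR · max L 0 · min R 1/4 gives 1/8
5 of 15 · BRRRR · max L 0 · min R 1/8 gives 1/16
6 of 15 · BRRRRR · max L 0 · min R 1/16 gives 1/32
7 of 15 · BRRRRRR · max L 0 · min R 1/32 gives 1/64
8 of 15 · BRRRRRRB · max L 1/64 · min R 1/32 gives 3/128
9 of 15 · BRRRRRRBR · max L 1/64 · min R 3/128 gives 5/256
10 of 15 · BRRRRRRBRB · max L 5/256 · min R 3/128 gives 11/512
11 of 15 · BRRRRRRBRBR · max L 5/256 · min R 11/512 gives 21/1024
12 of 15 · BRRRRRRBRBRR · max L 5/256 · min R 21/1024 gives 41/2048
13 of 15 · BRRRRRRBRBRRB · max L 41/2048 · min R 21/1024 gives 83/4096
14 of 15 · BRRRRRRBRBRRBB · max L 83/4096 · min R 21/1024 gives 167/8192
15 of 15 · BRRRRRRBRBRRBBB · max L 167/8192 · min R 21/1024 gives 335/16384

335/16384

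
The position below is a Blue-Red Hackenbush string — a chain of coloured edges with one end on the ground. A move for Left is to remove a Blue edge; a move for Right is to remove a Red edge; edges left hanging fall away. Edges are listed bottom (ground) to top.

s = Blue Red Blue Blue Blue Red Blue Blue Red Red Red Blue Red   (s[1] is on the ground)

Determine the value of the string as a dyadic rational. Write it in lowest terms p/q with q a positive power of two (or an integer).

val(B) = { 0 | · } ⇒ 1
val(BR) = { 0 | 1 } ⇒ 1/2
val(BRB) = { 0, 1/2 | 1 } ⇒ 3/4
val(BRBB) = { 0, 1/2, 3/4 | 1 } ⇒ 7/8
val(BRBBB) = { 0, 1/2, 3/4, 7/8 | 1 } ⇒ 15/16
val(BRBBBR) = { 0, 1/2, 3/4, 7/8 | 15/16, 1 } ⇒ 29/32
val(BRBBBRB) = { 0, 1/2, 3/4, 7/8, 29/32 | 15/16, 1 } ⇒ 59/64
val(BRBBBRBB) = { 0, 1/2, 3/4, 7/8, 29/32, 59/64 | 15/16, 1 } ⇒ 119/128
val(BRBBBRBBR) = { 0, 1/2, 3/4, 7/8, 29/32, 59/64 | 119/128, 15/16, 1 } ⇒ 237/256
val(BRBBBRBBRR) = { 0, 1/2, 3/4, 7/8, 29/32, 59/64 | 237/256, 119/128, 15/16, 1 } ⇒ 473/512
val(BRBBBRBBRRR) = { 0, 1/2, 3/4, 7/8, 29/32, 59/64 | 473/512, 237/256, 119/128, 15/16, 1 } ⇒ 945/1024
val(BRBBBRBBRRRB) = { 0, 1/2, 3/4, 7/8, 29/32, 59/64, 945/1024 | 473/512, 237/256, 119/128, 15/16, 1 } ⇒ 1891/2048
val(BRBBBRBBRRRBR) = { 0, 1/2, 3/4, 7/8, 29/32, 59/64, 945/1024 | 1891/2048, 473/512, 237/256, 119/128, 15/16, 1 } ⇒ 3781/4096

3781/4096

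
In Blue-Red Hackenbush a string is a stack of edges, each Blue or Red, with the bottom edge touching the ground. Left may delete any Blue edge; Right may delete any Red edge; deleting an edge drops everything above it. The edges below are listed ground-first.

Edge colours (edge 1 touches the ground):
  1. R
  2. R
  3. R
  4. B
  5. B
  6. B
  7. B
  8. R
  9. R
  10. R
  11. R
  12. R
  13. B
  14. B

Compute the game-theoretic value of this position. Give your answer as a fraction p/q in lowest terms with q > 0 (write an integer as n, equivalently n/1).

Build v(s[:k]) for k = 1..14, string s = R R R B B B B R R R R R B B.
step 1: add R to get R; options L={ · } R={ 0 } ⇒ -1
step 2: add R to get RR; options L={ · } R={ -1 0 } ⇒ -2
step 3: add R to get RRR; options L={ · } R={ -2 -1 0 } ⇒ -3
step 4: add B to get RRRB; options L={ -3 } R={ -2 -1 0 } ⇒ -5/2
step 5: add B to get RRRBB; options L={ -3 -5/2 } R={ -2 -1 0 } ⇒ -9/4
step 6: add B to get RRRBBB; options L={ -3 -5/2 -9/4 } R={ -2 -1 0 } ⇒ -17/8
step 7: add B to get RRRBBBB; options L={ -3 -5/2 -9/4 -17/8 } R={ -2 -1 0 } ⇒ -33/16
step 8: add R to get RRRBBBBR; options L={ -3 -5/2 -9/4 -17/8 } R={ -33/16 -2 -1 0 } ⇒ -67/32
step 9: add R to get RRRBBBBRR; options L={ -3 -5/2 -9/4 -17/8 } R={ -67/32 -33/16 -2 -1 0 } ⇒ -135/64
step 10: add R to get RRRBBBBRRR; options L={ -3 -5/2 -9/4 -17/8 } R={ -135/64 -67/32 -33/16 -2 -1 0 } ⇒ -271/128
step 11: add R to get RRRBBBBRRRR; options L={ -3 -5/2 -9/4 -17/8 } R={ -271/128 -135/64 -67/32 -33/16 -2 -1 0 } ⇒ -543/256
step 12: add R to get RRRBBBBRRRRR; options L={ -3 -5/2 -9/4 -17/8 } R={ -543/256 -271/128 -135/64 -67/32 -33/16 -2 -1 0 } ⇒ -1087/512
step 13: add B to get RRRBBBBRRRRRB; options L={ -3 -5/2 -9/4 -17/8 -1087/512 } R={ -543/256 -271/128 -135/64 -67/32 -33/16 -2 -1 0 } ⇒ -2173/1024
step 14: add B to get RRRBBBBRRRRRBB; options L={ -3 -5/2 -9/4 -17/8 -1087/512 -2173/1024 } R={ -543/256 -271/128 -135/64 -67/32 -33/16 -2 -1 0 } ⇒ -4345/2048

-4345/2048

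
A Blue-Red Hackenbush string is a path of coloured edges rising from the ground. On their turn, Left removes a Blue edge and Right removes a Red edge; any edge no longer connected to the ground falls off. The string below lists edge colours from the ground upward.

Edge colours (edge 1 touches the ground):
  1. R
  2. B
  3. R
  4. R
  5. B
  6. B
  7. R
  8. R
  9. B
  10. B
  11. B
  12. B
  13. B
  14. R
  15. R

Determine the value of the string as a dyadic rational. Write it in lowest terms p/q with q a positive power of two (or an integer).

Recurse on prefixes of the 15-edge string R B R R B B R R B B B B B R R:
value(R) = {  | 0 } => -1
value(RB) = { -1 | 0 } => -1/2
value(RBR) = { -1 | -1/2 0 } => -3/4
value(RBRR) = { -1 | -3/4 -1/2 0 } => -7/8
value(RBRRB) = { -1 -7/8 | -3/4 -1/2 0 } => -13/16
value(RBRRBB) = { -1 -7/8 -13/16 | -3/4 -1/2 0 } => -25/32
value(RBRRBBR) = { -1 -7/8 -13/16 | -25/32 -3/4 -1/2 0 } => -51/64
value(RBRRBBRR) = { -1 -7/8 -13/16 | -51/64 -25/32 -3/4 -1/2 0 } => -103/128
value(RBRRBBRRB) = { -1 -7/8 -13/16 -103/128 | -51/64 -25/32 -3/4 -1/2 0 } => -205/256
value(RBRRBBRRBB) = { -1 -7/8 -13/16 -103/128 -205/256 | -51/64 -25/32 -3/4 -1/2 0 } => -409/512
value(RBRRBBRRBBB) = { -1 -7/8 -13/16 -103/128 -205/256 -409/512 | -51/64 -25/32 -3/4 -1/2 0 } => -817/1024
value(RBRRBBRRBBBB) = { -1 -7/8 -13/16 -103/128 -205/256 -409/512 -817/1024 | -51/64 -25/32 -3/4 -1/2 0 } => -1633/2048
value(RBRRBBRRBBBBB) = { -1 -7/8 -13/16 -103/128 -205/256 -409/512 -817/1024 -1633/2048 | -51/64 -25/32 -3/4 -1/2 0 } => -3265/4096
value(RBRRBBRRBBBBBR) = { -1 -7/8 -13/16 -103/128 -205/256 -409/512 -817/1024 -1633/2048 | -3265/4096 -51/64 -25/32 -3/4 -1/2 0 } => -6531/8192
value(RBRRBBRRBBBBBRR) = { -1 -7/8 -13/16 -103/128 -205/256 -409/512 -817/1024 -1633/2048 | -6531/8192 -3265/4096 -51/64 -25/32 -3/4 -1/2 0 } => -13063/16384

-13063/16384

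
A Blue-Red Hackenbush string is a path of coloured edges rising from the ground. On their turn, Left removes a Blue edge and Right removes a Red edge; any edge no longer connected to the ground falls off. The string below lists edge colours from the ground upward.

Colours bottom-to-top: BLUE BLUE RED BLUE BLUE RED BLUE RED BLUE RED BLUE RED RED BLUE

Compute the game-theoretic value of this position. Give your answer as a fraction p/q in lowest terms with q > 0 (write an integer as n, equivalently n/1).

7507/4096

Build g(s[:k]) for k = 1..14, string s = BLUE BLUE RED BLUE BLUE RED BLUE RED BLUE RED BLUE RED RED BLUE.
B: Left { 0 }, Right { — } — simplest 1
BB: Left { 0; 1 }, Right { — } — simplest 2
BBR: Left { 0; 1 }, Right { 2 } — simplest 3/2
BBRB: Left { 0; 1; 3/2 }, Right { 2 } — simplest 7/4
BBRBB: Left { 0; 1; 3/2; 7/4 }, Right { 2 } — simplest 15/8
BBRBBR: Left { 0; 1; 3/2; 7/4 }, Right { 15/8; 2 } — simplest 29/16
BBRBBRB: Left { 0; 1; 3/2; 7/4; 29/16 }, Right { 15/8; 2 } — simplest 59/32
BBRBBRBR: Left { 0; 1; 3/2; 7/4; 29/16 }, Right { 59/32; 15/8; 2 } — simplest 117/64
BBRBBRBRB: Left { 0; 1; 3/2; 7/4; 29/16; 117/64 }, Right { 59/32; 15/8; 2 } — simplest 235/128
BBRBBRBRBR: Left { 0; 1; 3/2; 7/4; 29/16; 117/64 }, Right { 235/128; 59/32; 15/8; 2 } — simplest 469/256
BBRBBRBRBRB: Left { 0; 1; 3/2; 7/4; 29/16; 117/64; 469/256 }, Right { 235/128; 59/32; 15/8; 2 } — simplest 939/512
BBRBBRBRBRBR: Left { 0; 1; 3/2; 7/4; 29/16; 117/64; 469/256 }, Right { 939/512; 235/128; 59/32; 15/8; 2 } — simplest 1877/1024
BBRBBRBRBRBRR: Left { 0; 1; 3/2; 7/4; 29/16; 117/64; 469/256 }, Right { 1877/1024; 939/512; 235/128; 59/32; 15/8; 2 } — simplest 3753/2048
BBRBBRBRBRBRRB: Left { 0; 1; 3/2; 7/4; 29/16; 117/64; 469/256; 3753/2048 }, Right { 1877/1024; 939/512; 235/128; 59/32; 15/8; 2 } — simplest 7507/4096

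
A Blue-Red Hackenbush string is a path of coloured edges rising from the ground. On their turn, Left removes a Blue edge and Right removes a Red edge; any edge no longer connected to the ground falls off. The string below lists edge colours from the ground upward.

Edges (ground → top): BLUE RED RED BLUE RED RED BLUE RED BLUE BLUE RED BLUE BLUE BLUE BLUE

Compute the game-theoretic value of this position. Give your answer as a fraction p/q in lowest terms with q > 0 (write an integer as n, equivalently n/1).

B: Left { 0 }, Right { (no moves) } gives simplest 1
BR: Left { 0 }, Right { 1 } gives simplest 1/2
BRR: Left { 0 }, Right { 1/2,1 } gives simplest 1/4
BRRB: Left { 0,1/4 }, Right { 1/2,1 } gives simplest 3/8
BRRBR: Left { 0,1/4 }, Right { 3/8,1/2,1 } gives simplest 5/16
BRRBRR: Left { 0,1/4 }, Right { 5/16,3/8,1/2,1 } gives simplest 9/32
BRRBRRB: Left { 0,1/4,9/32 }, Right { 5/16,3/8,1/2,1 } gives simplest 19/64
BRRBRRBR: Left { 0,1/4,9/32 }, Right { 19/64,5/16,3/8,1/2,1 } gives simplest 37/128
BRRBRRBRB: Left { 0,1/4,9/32,37/128 }, Right { 19/64,5/16,3/8,1/2,1 } gives simplest 75/256
BRRBRRBRBB: Left { 0,1/4,9/32,37/128,75/256 }, Right { 19/64,5/16,3/8,1/2,1 } gives simplest 151/512
BRRBRRBRBBR: Left { 0,1/4,9/32,37/128,75/256 }, Right { 151/512,19/64,5/16,3/8,1/2,1 } gives simplest 301/1024
BRRBRRBRBBRB: Left { 0,1/4,9/32,37/128,75/256,301/1024 }, Right { 151/512,19/64,5/16,3/8,1/2,1 } gives simplest 603/2048
BRRBRRBRBBRBB: Left { 0,1/4,9/32,37/128,75/256,301/1024,603/2048 }, Right { 151/512,19/64,5/16,3/8,1/2,1 } gives simplest 1207/4096
BRRBRRBRBBRBBB: Left { 0,1/4,9/32,37/128,75/256,301/1024,603/2048,1207/4096 }, Right { 151/512,19/64,5/16,3/8,1/2,1 } gives simplest 2415/8192
BRRBRRBRBBRBBBB: Left { 0,1/4,9/32,37/128,75/256,301/1024,603/2048,1207/4096,2415/8192 }, Right { 151/512,19/64,5/16,3/8,1/2,1 } gives simplest 4831/16384

4831/16384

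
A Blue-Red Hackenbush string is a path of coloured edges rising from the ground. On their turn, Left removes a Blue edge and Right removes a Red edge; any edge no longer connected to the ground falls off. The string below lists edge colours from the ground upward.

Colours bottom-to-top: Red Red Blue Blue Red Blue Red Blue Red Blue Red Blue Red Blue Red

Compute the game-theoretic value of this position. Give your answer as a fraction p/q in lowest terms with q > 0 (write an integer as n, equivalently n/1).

Build g(s[:k]) for k = 1..15, string s = Red Red Blue Blue Red Blue Red Blue Red Blue Red Blue Red Blue Red.
1 of 15 · R · max L −∞ · min R 0 = -1
2 of 15 · RR · max L −∞ · min R -1 = -2
3 of 15 · RRB · max L -2 · min R -1 = -3/2
4 of 15 · RRBB · max L -3/2 · min R -1 = -5/4
5 of 15 · RRBBR · max L -3/2 · min R -5/4 = -11/8
6 of 15 · RRBBRB · max L -11/8 · min R -5/4 = -21/16
7 of 15 · RRBBRBR · max L -11/8 · min R -21/16 = -43/32
8 of 15 · RRBBRBRB · max L -43/32 · min R -21/16 = -85/64
9 of 15 · RRBBRBRBR · max L -43/32 · min R -85/64 = -171/128
10 of 15 · RRBBRBRBRB · max L -171/128 · min R -85/64 = -341/256
11 of 15 · RRBBRBRBRBR · max L -171/128 · min R -341/256 = -683/512
12 of 15 · RRBBRBRBRBRB · max L -683/512 · min R -341/256 = -1365/1024
13 of 15 · RRBBRBRBRBRBR · max L -683/512 · min R -1365/1024 = -2731/2048
14 of 15 · RRBBRBRBRBRBRB · max L -2731/2048 · min R -1365/1024 = -5461/4096
15 of 15 · RRBBRBRBRBRBRBR · max L -2731/2048 · min R -5461/4096 = -10923/8192

-10923/8192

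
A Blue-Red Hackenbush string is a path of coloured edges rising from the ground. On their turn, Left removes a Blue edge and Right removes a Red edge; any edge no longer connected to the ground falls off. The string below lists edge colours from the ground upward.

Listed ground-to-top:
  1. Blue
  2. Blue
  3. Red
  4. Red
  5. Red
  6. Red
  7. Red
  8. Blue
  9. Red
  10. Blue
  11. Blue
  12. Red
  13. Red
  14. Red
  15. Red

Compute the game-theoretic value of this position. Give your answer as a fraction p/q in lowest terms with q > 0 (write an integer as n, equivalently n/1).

8545/8192

v_1 [B]  L=[0]  R=[(no moves)]  — 1
v_2 [BB]  L=[0,1]  R=[(no moves)]  — 2
v_3 [BBR]  L=[0,1]  R=[2]  — 3/2
v_4 [BBRR]  L=[0,1]  R=[3/2,2]  — 5/4
v_5 [BBRRR]  L=[0,1]  R=[5/4,3/2,2]  — 9/8
v_6 [BBRRRR]  L=[0,1]  R=[9/8,5/4,3/2,2]  — 17/16
v_7 [BBRRRRR]  L=[0,1]  R=[17/16,9/8,5/4,3/2,2]  — 33/32
v_8 [BBRRRRRB]  L=[0,1,33/32]  R=[17/16,9/8,5/4,3/2,2]  — 67/64
v_9 [BBRRRRRBR]  L=[0,1,33/32]  R=[67/64,17/16,9/8,5/4,3/2,2]  — 133/128
v_10 [BBRRRRRBRB]  L=[0,1,33/32,133/128]  R=[67/64,17/16,9/8,5/4,3/2,2]  — 267/256
v_11 [BBRRRRRBRBB]  L=[0,1,33/32,133/128,267/256]  R=[67/64,17/16,9/8,5/4,3/2,2]  — 535/512
v_12 [BBRRRRRBRBBR]  L=[0,1,33/32,133/128,267/256]  R=[535/512,67/64,17/16,9/8,5/4,3/2,2]  — 1069/1024
v_13 [BBRRRRRBRBBRR]  L=[0,1,33/32,133/128,267/256]  R=[1069/1024,535/512,67/64,17/16,9/8,5/4,3/2,2]  — 2137/2048
v_14 [BBRRRRRBRBBRRR]  L=[0,1,33/32,133/128,267/256]  R=[2137/2048,1069/1024,535/512,67/64,17/16,9/8,5/4,3/2,2]  — 4273/4096
v_15 [BBRRRRRBRBBRRRR]  L=[0,1,33/32,133/128,267/256]  R=[4273/4096,2137/2048,1069/1024,535/512,67/64,17/16,9/8,5/4,3/2,2]  — 8545/8192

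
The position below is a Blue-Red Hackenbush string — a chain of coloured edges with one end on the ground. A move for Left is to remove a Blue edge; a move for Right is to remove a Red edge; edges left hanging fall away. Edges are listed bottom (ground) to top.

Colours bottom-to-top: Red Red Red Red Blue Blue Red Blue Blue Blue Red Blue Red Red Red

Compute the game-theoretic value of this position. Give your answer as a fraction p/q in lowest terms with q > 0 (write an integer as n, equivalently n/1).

-6703/2048

G(R) = {  | 0 } gives -1
G(RR) = {  | -1, 0 } gives -2
G(RRR) = {  | -2, -1, 0 } gives -3
G(RRRR) = {  | -3, -2, -1, 0 } gives -4
G(RRRRB) = { -4 | -3, -2, -1, 0 } gives -7/2
G(RRRRBB) = { -4, -7/2 | -3, -2, -1, 0 } gives -13/4
G(RRRRBBR) = { -4, -7/2 | -13/4, -3, -2, -1, 0 } gives -27/8
G(RRRRBBRB) = { -4, -7/2, -27/8 | -13/4, -3, -2, -1, 0 } gives -53/16
G(RRRRBBRBB) = { -4, -7/2, -27/8, -53/16 | -13/4, -3, -2, -1, 0 } gives -105/32
G(RRRRBBRBBB) = { -4, -7/2, -27/8, -53/16, -105/32 | -13/4, -3, -2, -1, 0 } gives -209/64
G(RRRRBBRBBBR) = { -4, -7/2, -27/8, -53/16, -105/32 | -209/64, -13/4, -3, -2, -1, 0 } gives -419/128
G(RRRRBBRBBBRB) = { -4, -7/2, -27/8, -53/16, -105/32, -419/128 | -209/64, -13/4, -3, -2, -1, 0 } gives -837/256
G(RRRRBBRBBBRBR) = { -4, -7/2, -27/8, -53/16, -105/32, -419/128 | -837/256, -209/64, -13/4, -3, -2, -1, 0 } gives -1675/512
G(RRRRBBRBBBRBRR) = { -4, -7/2, -27/8, -53/16, -105/32, -419/128 | -1675/512, -837/256, -209/64, -13/4, -3, -2, -1, 0 } gives -3351/1024
G(RRRRBBRBBBRBRRR) = { -4, -7/2, -27/8, -53/16, -105/32, -419/128 | -3351/1024, -1675/512, -837/256, -209/64, -13/4, -3, -2, -1, 0 } gives -6703/2048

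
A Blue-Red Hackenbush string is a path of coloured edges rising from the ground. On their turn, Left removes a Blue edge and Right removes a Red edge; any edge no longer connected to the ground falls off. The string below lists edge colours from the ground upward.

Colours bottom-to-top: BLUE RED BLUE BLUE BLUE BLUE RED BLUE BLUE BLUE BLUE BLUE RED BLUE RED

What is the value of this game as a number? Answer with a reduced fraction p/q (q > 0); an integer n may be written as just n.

Prefix values for BLUE RED BLUE BLUE BLUE BLUE RED BLUE BLUE BLUE BLUE BLUE RED BLUE RED via {L|R} + simplicity:
B: Left { 0 }, Right { ∅ } = simplest 1
BR: Left { 0 }, Right { 1 } = simplest 1/2
BRB: Left { 0,1/2 }, Right { 1 } = simplest 3/4
BRBB: Left { 0,1/2,3/4 }, Right { 1 } = simplest 7/8
BRBBB: Left { 0,1/2,3/4,7/8 }, Right { 1 } = simplest 15/16
BRBBBB: Left { 0,1/2,3/4,7/8,15/16 }, Right { 1 } = simplest 31/32
BRBBBBR: Left { 0,1/2,3/4,7/8,15/16 }, Right { 31/32,1 } = simplest 61/64
BRBBBBRB: Left { 0,1/2,3/4,7/8,15/16,61/64 }, Right { 31/32,1 } = simplest 123/128
BRBBBBRBB: Left { 0,1/2,3/4,7/8,15/16,61/64,123/128 }, Right { 31/32,1 } = simplest 247/256
BRBBBBRBBB: Left { 0,1/2,3/4,7/8,15/16,61/64,123/128,247/256 }, Right { 31/32,1 } = simplest 495/512
BRBBBBRBBBB: Left { 0,1/2,3/4,7/8,15/16,61/64,123/128,247/256,495/512 }, Right { 31/32,1 } = simplest 991/1024
BRBBBBRBBBBB: Left { 0,1/2,3/4,7/8,15/16,61/64,123/128,247/256,495/512,991/1024 }, Right { 31/32,1 } = simplest 1983/2048
BRBBBBRBBBBBR: Left { 0,1/2,3/4,7/8,15/16,61/64,123/128,247/256,495/512,991/1024 }, Right { 1983/2048,31/32,1 } = simplest 3965/4096
BRBBBBRBBBBBRB: Left { 0,1/2,3/4,7/8,15/16,61/64,123/128,247/256,495/512,991/1024,3965/4096 }, Right { 1983/2048,31/32,1 } = simplest 7931/8192
BRBBBBRBBBBBRBR: Left { 0,1/2,3/4,7/8,15/16,61/64,123/128,247/256,495/512,991/1024,3965/4096 }, Right { 7931/8192,1983/2048,31/32,1 } = simplest 15861/16384

15861/16384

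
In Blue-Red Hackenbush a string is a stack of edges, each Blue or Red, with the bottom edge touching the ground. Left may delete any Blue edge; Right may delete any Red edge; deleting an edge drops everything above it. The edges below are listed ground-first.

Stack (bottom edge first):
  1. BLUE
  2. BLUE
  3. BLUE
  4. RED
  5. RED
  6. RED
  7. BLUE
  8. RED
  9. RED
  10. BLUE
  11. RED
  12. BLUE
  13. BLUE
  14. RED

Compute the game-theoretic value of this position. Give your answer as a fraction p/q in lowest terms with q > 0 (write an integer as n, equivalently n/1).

1 of 14 · B · max L 0 · min R +∞ gives 1
2 of 14 · BB · max L 1 · min R +∞ gives 2
3 of 14 · BBB · max L 2 · min R +∞ gives 3
4 of 14 · BBBR · max L 2 · min R 3 gives 5/2
5 of 14 · BBBRR · max L 2 · min R 5/2 gives 9/4
6 of 14 · BBBRRR · max L 2 · min R 9/4 gives 17/8
7 of 14 · BBBRRRB · max L 17/8 · min R 9/4 gives 35/16
8 of 14 · BBBRRRBR · max L 17/8 · min R 35/16 gives 69/32
9 of 14 · BBBRRRBRR · max L 17/8 · min R 69/32 gives 137/64
10 of 14 · BBBRRRBRRB · max L 137/64 · min R 69/32 gives 275/128
11 of 14 · BBBRRRBRRBR · max L 137/64 · min R 275/128 gives 549/256
12 of 14 · BBBRRRBRRBRB · max L 549/256 · min R 275/128 gives 1099/512
13 of 14 · BBBRRRBRRBRBB · max L 1099/512 · min R 275/128 gives 2199/1024
14 of 14 · BBBRRRBRRBRBBR · max L 1099/512 · min R 2199/1024 gives 4397/2048

4397/2048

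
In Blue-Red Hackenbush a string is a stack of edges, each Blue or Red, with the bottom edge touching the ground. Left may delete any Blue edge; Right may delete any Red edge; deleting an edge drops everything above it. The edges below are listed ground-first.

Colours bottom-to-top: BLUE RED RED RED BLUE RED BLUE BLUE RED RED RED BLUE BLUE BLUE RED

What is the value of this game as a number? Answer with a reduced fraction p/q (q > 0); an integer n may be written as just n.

2845/16384

Build G(s[:k]) for k = 1..15, string s = BLUE RED RED RED BLUE RED BLUE BLUE RED RED RED BLUE BLUE BLUE RED.
step 1: add BLUE to get B; options L={ 0 } R={ — } = 1
step 2: add RED to get BR; options L={ 0 } R={ 1 } = 1/2
step 3: add RED to get BRR; options L={ 0 } R={ 1/2 1 } = 1/4
step 4: add RED to get BRRR; options L={ 0 } R={ 1/4 1/2 1 } = 1/8
step 5: add BLUE to get BRRRB; options L={ 0 1/8 } R={ 1/4 1/2 1 } = 3/16
step 6: add RED to get BRRRBR; options L={ 0 1/8 } R={ 3/16 1/4 1/2 1 } = 5/32
step 7: add BLUE to get BRRRBRB; options L={ 0 1/8 5/32 } R={ 3/16 1/4 1/2 1 } = 11/64
step 8: add BLUE to get BRRRBRBB; options L={ 0 1/8 5/32 11/64 } R={ 3/16 1/4 1/2 1 } = 23/128
step 9: add RED to get BRRRBRBBR; options L={ 0 1/8 5/32 11/64 } R={ 23/128 3/16 1/4 1/2 1 } = 45/256
step 10: add RED to get BRRRBRBBRR; options L={ 0 1/8 5/32 11/64 } R={ 45/256 23/128 3/16 1/4 1/2 1 } = 89/512
step 11: add RED to get BRRRBRBBRRR; options L={ 0 1/8 5/32 11/64 } R={ 89/512 45/256 23/128 3/16 1/4 1/2 1 } = 177/1024
step 12: add BLUE to get BRRRBRBBRRRB; options L={ 0 1/8 5/32 11/64 177/1024 } R={ 89/512 45/256 23/128 3/16 1/4 1/2 1 } = 355/2048
step 13: add BLUE to get BRRRBRBBRRRBB; options L={ 0 1/8 5/32 11/64 177/1024 355/2048 } R={ 89/512 45/256 23/128 3/16 1/4 1/2 1 } = 711/4096
step 14: add BLUE to get BRRRBRBBRRRBBB; options L={ 0 1/8 5/32 11/64 177/1024 355/2048 711/4096 } R={ 89/512 45/256 23/128 3/16 1/4 1/2 1 } = 1423/8192
step 15: add RED to get BRRRBRBBRRRBBBR; options L={ 0 1/8 5/32 11/64 177/1024 355/2048 711/4096 } R={ 1423/8192 89/512 45/256 23/128 3/16 1/4 1/2 1 } = 2845/16384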